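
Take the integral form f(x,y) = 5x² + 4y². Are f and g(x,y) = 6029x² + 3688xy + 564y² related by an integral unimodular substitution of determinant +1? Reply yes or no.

D₁ = -80, D₂ = -80
f: flip: (5,0,4)→(4,0,5)
f: reduced (well bottom): (4,0,5) with a≤c, −a<b≤a
g: flip: (6029,3688,564)→(564,-3688,6029)
g: translate: b→-304 (≡-3688 mod 1128), so (564,-3688,6029)→(564,-304,41)
g: flip: (564,-304,41)→(41,304,564)
g: translate: b→-24 (≡304 mod 82), so (41,304,564)→(41,-24,4)
g: flip: (41,-24,4)→(4,24,41)
g: translate: b→0 (≡24 mod 8), so (4,24,41)→(4,0,5)
g: reduced (well bottom): (4,0,5) with a≤c, −a<b≤a
reduced forms (4, 0, 5) vs (4, 0, 5) ⇒ equivalent

yes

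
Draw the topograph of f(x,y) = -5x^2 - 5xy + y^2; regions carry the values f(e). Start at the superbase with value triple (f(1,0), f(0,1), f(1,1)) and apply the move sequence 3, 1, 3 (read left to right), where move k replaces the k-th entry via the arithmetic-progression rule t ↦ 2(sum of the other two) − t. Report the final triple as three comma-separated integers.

start (-5,1,-9) = (f(1,0),f(0,1),f(1,1))
replace slot 3: 2·((-5)+1) − (-9) = 1 → (-5,1,1)
replace slot 1: 2·(1+1) − (-5) = 9 → (9,1,1)
replace slot 3: 2·(9+1) − 1 = 19 → (9,1,19)

9,1,19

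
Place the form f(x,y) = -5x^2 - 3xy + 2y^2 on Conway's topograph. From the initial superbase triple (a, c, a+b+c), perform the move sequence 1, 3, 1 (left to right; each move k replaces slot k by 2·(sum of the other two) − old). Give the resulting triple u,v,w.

start (-5,2,-6) = (f(1,0),f(0,1),f(1,1))
replace slot 1: 2·(2+(-6)) − (-5) = -3 → (-3,2,-6)
replace slot 3: 2·((-3)+2) − (-6) = 4 → (-3,2,4)
replace slot 1: 2·(2+4) − (-3) = 15 → (15,2,4)

15,2,4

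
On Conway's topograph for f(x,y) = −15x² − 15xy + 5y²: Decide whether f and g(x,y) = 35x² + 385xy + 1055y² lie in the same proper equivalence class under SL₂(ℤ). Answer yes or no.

D₁ = 525, D₂ = 525
river cycle of f (length 2): (5, 15, -15), (-15, 15, 5)
river cycle of g (length 2): (5, 15, -15), (-15, 15, 5)
cycles coincide ⇒ equivalent

yes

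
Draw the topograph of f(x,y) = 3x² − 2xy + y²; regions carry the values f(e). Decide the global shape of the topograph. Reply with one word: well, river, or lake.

D = b²−4ac = (-2)² − 4·3·1 = -8
D < 0 ⇒ definite ⇒ every region one sign ⇒ single well

well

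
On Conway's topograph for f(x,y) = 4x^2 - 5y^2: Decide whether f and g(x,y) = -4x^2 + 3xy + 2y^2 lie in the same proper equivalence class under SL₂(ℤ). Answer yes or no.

D₁ = 80, D₂ = 41
discriminants differ ⇒ not SL₂(ℤ)-equivalent

no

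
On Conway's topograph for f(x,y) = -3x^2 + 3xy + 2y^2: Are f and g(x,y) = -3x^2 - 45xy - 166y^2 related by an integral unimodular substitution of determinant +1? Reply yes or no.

D₁ = 33, D₂ = 33
river cycle of f (length 4): (2, 5, -1), (-1, 5, 2), (2, 3, -3), (-3, 3, 2)
river cycle of g (length 4): (-3, 3, 2), (2, 5, -1), (-1, 5, 2), (2, 3, -3)
cycles coincide ⇒ equivalent

yes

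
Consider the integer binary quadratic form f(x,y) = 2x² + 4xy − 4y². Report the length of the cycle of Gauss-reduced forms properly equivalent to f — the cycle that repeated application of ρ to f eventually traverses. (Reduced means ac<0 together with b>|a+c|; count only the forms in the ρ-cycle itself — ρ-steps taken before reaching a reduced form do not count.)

D = 48, ⌊√D⌋ = 6
river: ρ → (-4,4,2)
river: ρ → (2,4,-4)
ρ-cycle length = 2 (tail of 0 descent steps not counted)

2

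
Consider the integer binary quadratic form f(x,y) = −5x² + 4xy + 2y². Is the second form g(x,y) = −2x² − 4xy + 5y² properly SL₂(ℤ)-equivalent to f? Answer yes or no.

D₁ = 56, D₂ = 56
river cycle of f (length 4): (2, 4, -5), (-5, 6, 1), (1, 6, -5), (-5, 4, 2)
river cycle of g (length 4): (5, 4, -2), (-2, 4, 5), (5, 6, -1), (-1, 6, 5)
cycles differ ⇒ inequivalent

no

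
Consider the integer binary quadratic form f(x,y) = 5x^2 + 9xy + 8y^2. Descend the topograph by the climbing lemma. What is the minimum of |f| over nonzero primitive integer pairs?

translate: b→-1 (≡9 mod 10), so (5,9,8)→(5,-1,4)
flip: (5,-1,4)→(4,1,5)
reduced (well bottom): (4,1,5) with a≤c, −a<b≤a
well minimum = a = 4

4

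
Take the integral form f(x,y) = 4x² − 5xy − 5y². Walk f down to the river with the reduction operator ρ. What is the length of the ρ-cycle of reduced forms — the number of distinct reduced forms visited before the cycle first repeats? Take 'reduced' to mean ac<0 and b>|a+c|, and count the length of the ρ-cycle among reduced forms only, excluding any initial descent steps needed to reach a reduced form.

D = 105, ⌊√D⌋ = 10
descent: ρ → (-5,5,4)  [lands on river]
river: ρ → (4,3,-6)
river: ρ → (-6,9,1)
river: ρ → (1,9,-6)
river: ρ → (-6,3,4)
river: ρ → (4,5,-5)
ρ-cycle length = 6 (tail of 1 descent step not counted)

6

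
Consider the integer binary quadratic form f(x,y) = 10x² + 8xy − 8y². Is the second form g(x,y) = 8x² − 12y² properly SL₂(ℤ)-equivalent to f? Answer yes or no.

D₁ = 384, D₂ = 384
river cycle of f (length 4): (-8, 8, 10), (10, 12, -6), (-6, 12, 10), (10, 8, -8)
river cycle of g (length 2): (8, 16, -4), (-4, 16, 8)
cycles differ ⇒ inequivalent

no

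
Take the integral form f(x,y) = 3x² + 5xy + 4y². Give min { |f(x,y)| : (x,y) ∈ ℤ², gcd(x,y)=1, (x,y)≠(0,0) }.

translate: b→-1 (≡5 mod 6), so (3,5,4)→(3,-1,2)
flip: (3,-1,2)→(2,1,3)
reduced (well bottom): (2,1,3) with a≤c, −a<b≤a
well minimum = a = 2

2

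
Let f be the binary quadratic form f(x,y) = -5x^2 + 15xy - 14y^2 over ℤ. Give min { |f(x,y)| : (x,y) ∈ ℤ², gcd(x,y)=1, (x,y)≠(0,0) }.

translate: b→5 (≡-15 mod 10), so (5,-15,14)→(5,5,4)
flip: (5,5,4)→(4,-5,5)
translate: b→3 (≡-5 mod 8), so (4,-5,5)→(4,3,4)
reduced (well bottom): (4,3,4) with a≤c, −a<b≤a
well minimum |f| = |-4| = 4 (negative-definite)

4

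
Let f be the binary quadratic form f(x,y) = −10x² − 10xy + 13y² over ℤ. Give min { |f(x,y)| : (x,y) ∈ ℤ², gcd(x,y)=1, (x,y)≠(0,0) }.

descent: ρ → (13,10,-10)  [lands on river]
river: ρ → (-10,10,13)
river: ρ → (13,16,-7)
river: ρ → (-7,12,17)
river: ρ → (17,22,-2)
river: ρ → (-2,22,17)
river: ρ → (17,12,-7)
river: ρ → (-7,16,13)
closes: descent 1, river 8
min |a| on river = 2

2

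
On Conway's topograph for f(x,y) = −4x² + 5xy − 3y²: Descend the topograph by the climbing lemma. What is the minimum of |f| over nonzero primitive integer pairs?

translate: b→3 (≡-5 mod 8), so (4,-5,3)→(4,3,2)
flip: (4,3,2)→(2,-3,4)
translate: b→1 (≡-3 mod 4), so (2,-3,4)→(2,1,3)
reduced (well bottom): (2,1,3) with a≤c, −a<b≤a
well minimum |f| = |-2| = 2 (negative-definite)

2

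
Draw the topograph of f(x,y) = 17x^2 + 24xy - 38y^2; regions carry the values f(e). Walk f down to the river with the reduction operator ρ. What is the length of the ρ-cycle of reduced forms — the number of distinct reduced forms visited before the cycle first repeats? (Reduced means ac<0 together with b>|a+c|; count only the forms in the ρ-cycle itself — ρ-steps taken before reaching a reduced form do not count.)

D = 3160, ⌊√D⌋ = 56
river: ρ → (-38,52,3)
river: ρ → (3,56,-2)
river: ρ → (-2,56,3)
river: ρ → (3,52,-38)
river: ρ → (-38,24,17)
river: ρ → (17,44,-18)
river: ρ → (-18,28,33)
river: ρ → (33,38,-13)
river: ρ → (-13,40,30)
river: ρ → (30,20,-23)
river: ρ → (-23,26,27)
river: ρ → (27,28,-22)
river: ρ → (-22,16,33)
river: ρ → (33,50,-5)
river: ρ → (-5,50,33)
river: ρ → (33,16,-22)
river: ρ → (-22,28,27)
river: ρ → (27,26,-23)
river: ρ → (-23,20,30)
river: ρ → (30,40,-13)
river: ρ → (-13,38,33)
river: ρ → (33,28,-18)
river: ρ → (-18,44,17)
river: ρ → (17,24,-38)
ρ-cycle length = 24 (tail of 0 descent steps not counted)

24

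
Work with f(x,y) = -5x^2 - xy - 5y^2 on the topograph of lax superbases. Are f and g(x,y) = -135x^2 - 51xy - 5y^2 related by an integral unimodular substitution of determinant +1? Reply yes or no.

D₁ = -99, D₂ = -99
f is negative-definite; reduce −f:
−f: reduced (well bottom): (5,1,5) with a≤c, −a<b≤a
flip sign back: reduced form of f is (-5,-1,-5)
g is negative-definite; reduce −g:
−g: flip: (135,51,5)→(5,-51,135)
−g: translate: b→-1 (≡-51 mod 10), so (5,-51,135)→(5,-1,5)
−g: flip: (5,-1,5)→(5,1,5)
−g: reduced (well bottom): (5,1,5) with a≤c, −a<b≤a
flip sign back: reduced form of g is (-5,-1,-5)
reduced forms (-5, -1, -5) vs (-5, -1, -5) ⇒ equivalent

yes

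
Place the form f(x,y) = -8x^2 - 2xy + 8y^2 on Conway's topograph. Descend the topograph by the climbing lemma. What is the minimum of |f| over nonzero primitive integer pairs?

descent: ρ → (8,2,-8)  [lands on river]
river: ρ → (-8,14,2)
river: ρ → (2,14,-8)
river: ρ → (-8,2,8)
river: ρ → (8,14,-2)
river: ρ → (-2,14,8)
closes: descent 1, river 6
min |a| on river = 2

2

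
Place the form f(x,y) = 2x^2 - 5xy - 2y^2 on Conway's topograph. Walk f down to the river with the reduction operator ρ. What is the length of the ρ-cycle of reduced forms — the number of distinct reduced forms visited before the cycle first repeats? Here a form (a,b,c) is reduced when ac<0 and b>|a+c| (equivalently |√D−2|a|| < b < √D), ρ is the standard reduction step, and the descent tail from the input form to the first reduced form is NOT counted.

D = 41, ⌊√D⌋ = 6
descent: ρ → (-2,5,2)  [lands on river]
river: ρ → (2,3,-4)
river: ρ → (-4,5,1)
river: ρ → (1,5,-4)
river: ρ → (-4,3,2)
river: ρ → (2,5,-2)
river: ρ → (-2,3,4)
river: ρ → (4,5,-1)
river: ρ → (-1,5,4)
river: ρ → (4,3,-2)
ρ-cycle length = 10 (tail of 1 descent step not counted)

10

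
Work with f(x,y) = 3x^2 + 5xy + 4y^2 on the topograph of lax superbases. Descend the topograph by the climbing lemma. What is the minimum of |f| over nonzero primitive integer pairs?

translate: b→-1 (≡5 mod 6), so (3,5,4)→(3,-1,2)
flip: (3,-1,2)→(2,1,3)
reduced (well bottom): (2,1,3) with a≤c, −a<b≤a
well minimum = a = 2

2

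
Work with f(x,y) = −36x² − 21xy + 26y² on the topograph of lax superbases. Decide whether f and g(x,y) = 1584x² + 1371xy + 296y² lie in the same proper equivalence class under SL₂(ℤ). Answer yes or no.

D₁ = 4185, D₂ = 4185
river cycle of f (length 28): (26, 21, -36), (-36, 51, 11), (11, 59, -16), (-16, 37, 44), (44, 51, -9), (-9, 57, 26), (26, 47, -19), (-19, 29, 44), (44, 59, -4), (-4, 61, 29), … (18 more)
river cycle of g (length 28): (26, 31, -31), (-31, 31, 26), (26, 21, -36), (-36, 51, 11), (11, 59, -16), (-16, 37, 44), (44, 51, -9), (-9, 57, 26), (26, 47, -19), (-19, 29, 44), … (18 more)
cycles coincide ⇒ equivalent

yes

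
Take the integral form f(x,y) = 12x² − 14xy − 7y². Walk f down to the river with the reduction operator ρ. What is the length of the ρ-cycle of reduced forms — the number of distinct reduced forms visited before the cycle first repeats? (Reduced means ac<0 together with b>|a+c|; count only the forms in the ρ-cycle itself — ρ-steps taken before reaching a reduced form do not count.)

D = 532, ⌊√D⌋ = 23
descent: ρ → (-7,14,12)  [lands on river]
river: ρ → (12,10,-9)
river: ρ → (-9,8,13)
river: ρ → (13,18,-4)
river: ρ → (-4,22,3)
river: ρ → (3,20,-11)
river: ρ → (-11,2,12)
river: ρ → (12,22,-1)
river: ρ → (-1,22,12)
river: ρ → (12,2,-11)
river: ρ → (-11,20,3)
river: ρ → (3,22,-4)
river: ρ → (-4,18,13)
river: ρ → (13,8,-9)
river: ρ → (-9,10,12)
river: ρ → (12,14,-7)
ρ-cycle length = 16 (tail of 1 descent step not counted)

16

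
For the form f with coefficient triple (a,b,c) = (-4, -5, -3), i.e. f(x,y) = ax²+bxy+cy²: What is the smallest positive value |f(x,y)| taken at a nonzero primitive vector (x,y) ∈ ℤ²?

translate: b→-3 (≡5 mod 8), so (4,5,3)→(4,-3,2)
flip: (4,-3,2)→(2,3,4)
translate: b→-1 (≡3 mod 4), so (2,3,4)→(2,-1,3)
reduced (well bottom): (2,-1,3) with a≤c, −a<b≤a
well minimum |f| = |-2| = 2 (negative-definite)

2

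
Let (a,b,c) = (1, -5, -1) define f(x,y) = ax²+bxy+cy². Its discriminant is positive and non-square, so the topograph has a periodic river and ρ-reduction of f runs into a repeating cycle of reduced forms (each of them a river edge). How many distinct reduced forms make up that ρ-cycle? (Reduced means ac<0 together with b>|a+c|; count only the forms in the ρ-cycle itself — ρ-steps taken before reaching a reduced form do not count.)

D = 29, ⌊√D⌋ = 5
descent: ρ → (-1,5,1)  [lands on river]
river: ρ → (1,5,-1)
ρ-cycle length = 2 (tail of 1 descent step not counted)

2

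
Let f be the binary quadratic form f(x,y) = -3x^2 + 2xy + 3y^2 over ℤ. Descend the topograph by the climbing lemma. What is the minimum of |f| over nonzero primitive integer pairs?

river: ρ → (3,4,-2)
river: ρ → (-2,4,3)
river: ρ → (3,2,-3)
river: ρ → (-3,4,2)
river: ρ → (2,4,-3)
river: ρ → (-3,2,3)
closes: descent 0, river 6
min |a| on river = 2

2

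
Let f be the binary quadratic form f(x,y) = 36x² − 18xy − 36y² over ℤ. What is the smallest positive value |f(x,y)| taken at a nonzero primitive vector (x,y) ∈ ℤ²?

descent: ρ → (-36,18,36)  [lands on river]
river: ρ → (36,54,-18)
river: ρ → (-18,54,36)
river: ρ → (36,18,-36)
river: ρ → (-36,54,18)
river: ρ → (18,54,-36)
closes: descent 1, river 6
min |a| on river = 18

18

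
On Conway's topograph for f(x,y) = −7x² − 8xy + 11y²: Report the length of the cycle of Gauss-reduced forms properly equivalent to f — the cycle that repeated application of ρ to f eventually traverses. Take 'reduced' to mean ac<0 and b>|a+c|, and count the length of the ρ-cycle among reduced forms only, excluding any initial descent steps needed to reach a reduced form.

D = 372, ⌊√D⌋ = 19
descent: ρ → (11,8,-7)  [lands on river]
river: ρ → (-7,6,12)
river: ρ → (12,18,-1)
river: ρ → (-1,18,12)
river: ρ → (12,6,-7)
river: ρ → (-7,8,11)
river: ρ → (11,14,-4)
river: ρ → (-4,18,3)
river: ρ → (3,18,-4)
river: ρ → (-4,14,11)
ρ-cycle length = 10 (tail of 1 descent step not counted)

10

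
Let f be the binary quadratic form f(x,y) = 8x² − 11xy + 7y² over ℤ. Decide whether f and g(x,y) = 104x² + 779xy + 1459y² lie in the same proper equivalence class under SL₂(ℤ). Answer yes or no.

D₁ = -103, D₂ = -103
f: translate: b→5 (≡-11 mod 16), so (8,-11,7)→(8,5,4)
f: flip: (8,5,4)→(4,-5,8)
f: translate: b→3 (≡-5 mod 8), so (4,-5,8)→(4,3,7)
f: reduced (well bottom): (4,3,7) with a≤c, −a<b≤a
g: translate: b→-53 (≡779 mod 208), so (104,779,1459)→(104,-53,7)
g: flip: (104,-53,7)→(7,53,104)
g: translate: b→-3 (≡53 mod 14), so (7,53,104)→(7,-3,4)
g: flip: (7,-3,4)→(4,3,7)
g: reduced (well bottom): (4,3,7) with a≤c, −a<b≤a
reduced forms (4, 3, 7) vs (4, 3, 7) ⇒ equivalent

yes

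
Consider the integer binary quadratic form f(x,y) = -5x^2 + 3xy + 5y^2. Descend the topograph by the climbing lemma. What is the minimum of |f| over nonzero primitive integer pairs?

river: ρ → (5,7,-3)
river: ρ → (-3,5,7)
river: ρ → (7,9,-1)
river: ρ → (-1,9,7)
river: ρ → (7,5,-3)
river: ρ → (-3,7,5)
river: ρ → (5,3,-5)
river: ρ → (-5,7,3)
river: ρ → (3,5,-7)
river: ρ → (-7,9,1)
river: ρ → (1,9,-7)
river: ρ → (-7,5,3)
river: ρ → (3,7,-5)
river: ρ → (-5,3,5)
closes: descent 0, river 14
min |a| on river = 1

1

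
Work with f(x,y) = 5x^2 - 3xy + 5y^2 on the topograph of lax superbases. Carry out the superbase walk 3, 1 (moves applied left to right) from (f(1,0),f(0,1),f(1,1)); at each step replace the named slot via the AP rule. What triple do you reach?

start (5,5,7) = (f(1,0),f(0,1),f(1,1))
replace slot 3: 2·(5+5) − 7 = 13 → (5,5,13)
replace slot 1: 2·(5+13) − 5 = 31 → (31,5,13)

31,5,13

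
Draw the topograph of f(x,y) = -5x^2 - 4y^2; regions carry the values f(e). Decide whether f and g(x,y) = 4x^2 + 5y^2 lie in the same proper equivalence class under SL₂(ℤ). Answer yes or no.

D₁ = -80, D₂ = -80
f is negative-definite; reduce −f:
−f: flip: (5,0,4)→(4,0,5)
−f: reduced (well bottom): (4,0,5) with a≤c, −a<b≤a
flip sign back: reduced form of f is (-4,0,-5)
g: reduced (well bottom): (4,0,5) with a≤c, −a<b≤a
reduced forms (-4, 0, -5) vs (4, 0, 5) ⇒ inequivalent

no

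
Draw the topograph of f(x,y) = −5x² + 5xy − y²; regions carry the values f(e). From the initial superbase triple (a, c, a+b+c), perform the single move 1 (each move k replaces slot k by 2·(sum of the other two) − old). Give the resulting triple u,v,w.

start (-5,-1,-1) = (f(1,0),f(0,1),f(1,1))
replace slot 1: 2·((-1)+(-1)) − (-5) = 1 → (1,-1,-1)

1,-1,-1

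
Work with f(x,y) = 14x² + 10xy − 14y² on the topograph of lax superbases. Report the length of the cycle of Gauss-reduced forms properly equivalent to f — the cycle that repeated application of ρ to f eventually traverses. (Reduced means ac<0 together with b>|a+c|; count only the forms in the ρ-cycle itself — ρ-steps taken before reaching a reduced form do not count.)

D = 884, ⌊√D⌋ = 29
river: ρ → (-14,18,10)
river: ρ → (10,22,-10)
river: ρ → (-10,18,14)
river: ρ → (14,10,-14)
ρ-cycle length = 4 (tail of 0 descent steps not counted)

4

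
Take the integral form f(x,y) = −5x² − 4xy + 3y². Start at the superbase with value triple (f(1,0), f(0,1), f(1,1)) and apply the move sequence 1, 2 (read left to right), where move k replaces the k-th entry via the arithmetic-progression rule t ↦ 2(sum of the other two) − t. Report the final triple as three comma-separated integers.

start (-5,3,-6) = (f(1,0),f(0,1),f(1,1))
replace slot 1: 2·(3+(-6)) − (-5) = -1 → (-1,3,-6)
replace slot 2: 2·((-1)+(-6)) − 3 = -17 → (-1,-17,-6)

-1,-17,-6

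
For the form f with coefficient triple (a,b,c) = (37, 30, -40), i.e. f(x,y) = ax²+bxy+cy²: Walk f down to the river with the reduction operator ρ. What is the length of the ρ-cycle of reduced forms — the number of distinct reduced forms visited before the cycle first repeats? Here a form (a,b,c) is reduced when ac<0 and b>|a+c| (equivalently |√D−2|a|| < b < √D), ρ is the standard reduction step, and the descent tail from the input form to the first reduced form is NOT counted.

D = 6820, ⌊√D⌋ = 82
river: ρ → (-40,50,27)
river: ρ → (27,58,-32)
river: ρ → (-32,70,15)
river: ρ → (15,80,-7)
river: ρ → (-7,74,48)
river: ρ → (48,22,-33)
river: ρ → (-33,44,37)
river: ρ → (37,30,-40)
ρ-cycle length = 8 (tail of 0 descent steps not counted)

8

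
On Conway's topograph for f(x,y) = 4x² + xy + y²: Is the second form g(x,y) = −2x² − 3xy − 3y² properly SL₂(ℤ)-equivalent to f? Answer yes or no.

D₁ = -15, D₂ = -15
f: flip: (4,1,1)→(1,-1,4)
f: translate: b→1 (≡-1 mod 2), so (1,-1,4)→(1,1,4)
f: reduced (well bottom): (1,1,4) with a≤c, −a<b≤a
g is negative-definite; reduce −g:
−g: translate: b→-1 (≡3 mod 4), so (2,3,3)→(2,-1,2)
−g: flip: (2,-1,2)→(2,1,2)
−g: reduced (well bottom): (2,1,2) with a≤c, −a<b≤a
flip sign back: reduced form of g is (-2,-1,-2)
reduced forms (1, 1, 4) vs (-2, -1, -2) ⇒ inequivalent

no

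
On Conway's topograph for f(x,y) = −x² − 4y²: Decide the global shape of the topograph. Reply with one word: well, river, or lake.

D = b²−4ac = 0² − 4·(-1)·(-4) = -16
D < 0 ⇒ definite ⇒ every region one sign ⇒ single well

well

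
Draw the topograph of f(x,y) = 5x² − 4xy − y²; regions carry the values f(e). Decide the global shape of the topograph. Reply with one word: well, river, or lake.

D = b²−4ac = (-4)² − 4·5·(-1) = 36
D = 6² is a perfect square ⇒ form factors over ℤ ⇒ lakes

lake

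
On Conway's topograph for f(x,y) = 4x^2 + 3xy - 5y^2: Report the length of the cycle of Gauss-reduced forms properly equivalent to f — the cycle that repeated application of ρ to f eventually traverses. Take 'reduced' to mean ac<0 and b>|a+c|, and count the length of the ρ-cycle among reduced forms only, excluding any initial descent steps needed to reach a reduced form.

D = 89, ⌊√D⌋ = 9
river: ρ → (-5,7,2)
river: ρ → (2,9,-1)
river: ρ → (-1,9,2)
river: ρ → (2,7,-5)
river: ρ → (-5,3,4)
river: ρ → (4,5,-4)
river: ρ → (-4,3,5)
river: ρ → (5,7,-2)
river: ρ → (-2,9,1)
river: ρ → (1,9,-2)
river: ρ → (-2,7,5)
river: ρ → (5,3,-4)
river: ρ → (-4,5,4)
river: ρ → (4,3,-5)
ρ-cycle length = 14 (tail of 0 descent steps not counted)

14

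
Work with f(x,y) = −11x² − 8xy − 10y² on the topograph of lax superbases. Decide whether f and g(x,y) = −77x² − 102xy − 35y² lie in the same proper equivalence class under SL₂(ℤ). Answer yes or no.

D₁ = -376, D₂ = -376
f is negative-definite; reduce −f:
−f: flip: (11,8,10)→(10,-8,11)
−f: reduced (well bottom): (10,-8,11) with a≤c, −a<b≤a
flip sign back: reduced form of f is (-10,8,-11)
g is negative-definite; reduce −g:
−g: translate: b→-52 (≡102 mod 154), so (77,102,35)→(77,-52,10)
−g: flip: (77,-52,10)→(10,52,77)
−g: translate: b→-8 (≡52 mod 20), so (10,52,77)→(10,-8,11)
−g: reduced (well bottom): (10,-8,11) with a≤c, −a<b≤a
flip sign back: reduced form of g is (-10,8,-11)
reduced forms (-10, 8, -11) vs (-10, 8, -11) ⇒ equivalent

yes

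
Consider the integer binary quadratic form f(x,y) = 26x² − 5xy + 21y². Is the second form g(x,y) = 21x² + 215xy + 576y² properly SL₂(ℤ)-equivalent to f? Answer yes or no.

D₁ = -2159, D₂ = -2159
f: flip: (26,-5,21)→(21,5,26)
f: reduced (well bottom): (21,5,26) with a≤c, −a<b≤a
g: translate: b→5 (≡215 mod 42), so (21,215,576)→(21,5,26)
g: reduced (well bottom): (21,5,26) with a≤c, −a<b≤a
reduced forms (21, 5, 26) vs (21, 5, 26) ⇒ equivalent

yes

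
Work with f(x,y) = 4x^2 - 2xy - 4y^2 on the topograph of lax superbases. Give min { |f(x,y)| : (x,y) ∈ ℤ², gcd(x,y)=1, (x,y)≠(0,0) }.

descent: ρ → (-4,2,4)  [lands on river]
river: ρ → (4,6,-2)
river: ρ → (-2,6,4)
river: ρ → (4,2,-4)
river: ρ → (-4,6,2)
river: ρ → (2,6,-4)
closes: descent 1, river 6
min |a| on river = 2

2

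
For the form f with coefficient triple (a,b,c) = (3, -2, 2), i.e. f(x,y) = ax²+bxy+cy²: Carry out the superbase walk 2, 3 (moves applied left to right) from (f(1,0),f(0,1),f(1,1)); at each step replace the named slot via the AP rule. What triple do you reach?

start (3,2,3) = (f(1,0),f(0,1),f(1,1))
replace slot 2: 2·(3+3) − 2 = 10 → (3,10,3)
replace slot 3: 2·(3+10) − 3 = 23 → (3,10,23)

3,10,23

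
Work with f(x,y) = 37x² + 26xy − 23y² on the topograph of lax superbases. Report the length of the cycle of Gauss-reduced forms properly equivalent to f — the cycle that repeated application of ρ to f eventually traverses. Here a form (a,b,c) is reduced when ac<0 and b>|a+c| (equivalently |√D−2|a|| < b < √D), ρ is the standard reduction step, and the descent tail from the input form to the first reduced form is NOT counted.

D = 4080, ⌊√D⌋ = 63
river: ρ → (-23,20,40)
river: ρ → (40,60,-3)
river: ρ → (-3,60,40)
river: ρ → (40,20,-23)
river: ρ → (-23,26,37)
river: ρ → (37,48,-12)
river: ρ → (-12,48,37)
river: ρ → (37,26,-23)
ρ-cycle length = 8 (tail of 0 descent steps not counted)

8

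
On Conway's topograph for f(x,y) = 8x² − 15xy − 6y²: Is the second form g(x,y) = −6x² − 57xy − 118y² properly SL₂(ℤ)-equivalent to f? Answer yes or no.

D₁ = 417, D₂ = 417
river cycle of f (length 18): (-6, 15, 8), (8, 17, -4), (-4, 15, 12), (12, 9, -7), (-7, 19, 2), (2, 17, -16), (-16, 15, 3), (3, 15, -16), (-16, 17, 2), (2, 19, -7), … (8 more)
river cycle of g (length 18): (-6, 15, 8), (8, 17, -4), (-4, 15, 12), (12, 9, -7), (-7, 19, 2), (2, 17, -16), (-16, 15, 3), (3, 15, -16), (-16, 17, 2), (2, 19, -7), … (8 more)
cycles coincide ⇒ equivalent

yes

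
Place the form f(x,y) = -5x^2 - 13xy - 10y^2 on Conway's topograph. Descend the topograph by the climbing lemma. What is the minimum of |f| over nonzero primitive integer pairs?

translate: b→3 (≡13 mod 10), so (5,13,10)→(5,3,2)
flip: (5,3,2)→(2,-3,5)
translate: b→1 (≡-3 mod 4), so (2,-3,5)→(2,1,4)
reduced (well bottom): (2,1,4) with a≤c, −a<b≤a
well minimum |f| = |-2| = 2 (negative-definite)

2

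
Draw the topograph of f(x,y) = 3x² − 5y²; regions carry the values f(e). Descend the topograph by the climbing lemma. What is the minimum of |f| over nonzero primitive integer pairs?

descent: ρ → (-5,0,3)
descent: ρ → (3,6,-2)  [lands on river]
river: ρ → (-2,6,3)
closes: descent 2, river 2
min |a| on river = 2

2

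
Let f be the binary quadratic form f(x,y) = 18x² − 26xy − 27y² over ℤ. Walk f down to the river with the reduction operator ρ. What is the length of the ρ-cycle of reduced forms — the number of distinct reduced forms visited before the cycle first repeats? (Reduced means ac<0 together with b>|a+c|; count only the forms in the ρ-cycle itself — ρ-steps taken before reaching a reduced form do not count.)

D = 2620, ⌊√D⌋ = 51
descent: ρ → (-27,26,18)  [lands on river]
river: ρ → (18,46,-7)
river: ρ → (-7,38,42)
river: ρ → (42,46,-3)
river: ρ → (-3,50,10)
river: ρ → (10,50,-3)
river: ρ → (-3,46,42)
river: ρ → (42,38,-7)
river: ρ → (-7,46,18)
river: ρ → (18,26,-27)
river: ρ → (-27,28,17)
river: ρ → (17,40,-15)
river: ρ → (-15,50,2)
river: ρ → (2,50,-15)
river: ρ → (-15,40,17)
river: ρ → (17,28,-27)
ρ-cycle length = 16 (tail of 1 descent step not counted)

16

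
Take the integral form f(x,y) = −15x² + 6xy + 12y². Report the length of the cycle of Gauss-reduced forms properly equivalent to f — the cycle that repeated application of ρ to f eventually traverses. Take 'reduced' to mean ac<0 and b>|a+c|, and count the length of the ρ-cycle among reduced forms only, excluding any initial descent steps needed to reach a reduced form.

D = 756, ⌊√D⌋ = 27
river: ρ → (12,18,-9)
river: ρ → (-9,18,12)
river: ρ → (12,6,-15)
river: ρ → (-15,24,3)
river: ρ → (3,24,-15)
river: ρ → (-15,6,12)
ρ-cycle length = 6 (tail of 0 descent steps not counted)

6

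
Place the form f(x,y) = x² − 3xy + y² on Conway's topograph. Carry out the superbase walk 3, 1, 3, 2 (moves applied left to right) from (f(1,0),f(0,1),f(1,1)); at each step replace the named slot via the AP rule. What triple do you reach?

start (1,1,-1) = (f(1,0),f(0,1),f(1,1))
replace slot 3: 2·(1+1) − (-1) = 5 → (1,1,5)
replace slot 1: 2·(1+5) − 1 = 11 → (11,1,5)
replace slot 3: 2·(11+1) − 5 = 19 → (11,1,19)
replace slot 2: 2·(11+19) − 1 = 59 → (11,59,19)

11,59,19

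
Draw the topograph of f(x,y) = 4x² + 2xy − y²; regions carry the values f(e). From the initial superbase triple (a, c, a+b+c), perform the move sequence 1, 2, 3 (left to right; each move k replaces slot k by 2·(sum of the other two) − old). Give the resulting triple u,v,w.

start (4,-1,5) = (f(1,0),f(0,1),f(1,1))
replace slot 1: 2·((-1)+5) − 4 = 4 → (4,-1,5)
replace slot 2: 2·(4+5) − (-1) = 19 → (4,19,5)
replace slot 3: 2·(4+19) − 5 = 41 → (4,19,41)

4,19,41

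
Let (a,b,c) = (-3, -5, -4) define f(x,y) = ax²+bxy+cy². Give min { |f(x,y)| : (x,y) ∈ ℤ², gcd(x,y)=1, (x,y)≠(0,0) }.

translate: b→-1 (≡5 mod 6), so (3,5,4)→(3,-1,2)
flip: (3,-1,2)→(2,1,3)
reduced (well bottom): (2,1,3) with a≤c, −a<b≤a
well minimum |f| = |-2| = 2 (negative-definite)

2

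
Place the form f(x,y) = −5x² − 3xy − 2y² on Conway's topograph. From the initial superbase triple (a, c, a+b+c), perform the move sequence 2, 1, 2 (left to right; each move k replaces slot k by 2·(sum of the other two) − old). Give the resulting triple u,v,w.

start (-5,-2,-10) = (f(1,0),f(0,1),f(1,1))
replace slot 2: 2·((-5)+(-10)) − (-2) = -28 → (-5,-28,-10)
replace slot 1: 2·((-28)+(-10)) − (-5) = -71 → (-71,-28,-10)
replace slot 2: 2·((-71)+(-10)) − (-28) = -134 → (-71,-134,-10)

-71,-134,-10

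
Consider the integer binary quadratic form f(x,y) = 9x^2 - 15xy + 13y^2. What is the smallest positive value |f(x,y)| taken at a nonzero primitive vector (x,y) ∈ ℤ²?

translate: b→3 (≡-15 mod 18), so (9,-15,13)→(9,3,7)
flip: (9,3,7)→(7,-3,9)
reduced (well bottom): (7,-3,9) with a≤c, −a<b≤a
well minimum = a = 7

7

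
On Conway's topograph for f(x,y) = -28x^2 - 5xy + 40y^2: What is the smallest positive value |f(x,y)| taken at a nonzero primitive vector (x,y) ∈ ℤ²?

descent: ρ → (40,5,-28)
descent: ρ → (-28,51,17)  [lands on river]
river: ρ → (17,51,-28)
river: ρ → (-28,61,7)
river: ρ → (7,65,-10)
river: ρ → (-10,55,37)
river: ρ → (37,19,-28)
river: ρ → (-28,37,28)
river: ρ → (28,19,-37)
river: ρ → (-37,55,10)
river: ρ → (10,65,-7)
river: ρ → (-7,61,28)
river: ρ → (28,51,-17)
river: ρ → (-17,51,28)
river: ρ → (28,61,-7)
river: ρ → (-7,65,10)
river: ρ → (10,55,-37)
river: ρ → (-37,19,28)
river: ρ → (28,37,-28)
river: ρ → (-28,19,37)
river: ρ → (37,55,-10)
river: ρ → (-10,65,7)
river: ρ → (7,61,-28)
closes: descent 2, river 22
min |a| on river = 7

7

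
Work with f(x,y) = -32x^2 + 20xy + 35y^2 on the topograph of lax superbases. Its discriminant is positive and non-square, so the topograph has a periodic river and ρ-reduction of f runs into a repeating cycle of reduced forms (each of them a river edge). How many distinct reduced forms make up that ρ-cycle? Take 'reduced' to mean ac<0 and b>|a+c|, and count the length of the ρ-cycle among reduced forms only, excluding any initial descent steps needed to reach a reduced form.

D = 4880, ⌊√D⌋ = 69
river: ρ → (35,50,-17)
river: ρ → (-17,52,32)
river: ρ → (32,12,-37)
river: ρ → (-37,62,7)
river: ρ → (7,64,-28)
river: ρ → (-28,48,23)
river: ρ → (23,44,-32)
river: ρ → (-32,20,35)
ρ-cycle length = 8 (tail of 0 descent steps not counted)

8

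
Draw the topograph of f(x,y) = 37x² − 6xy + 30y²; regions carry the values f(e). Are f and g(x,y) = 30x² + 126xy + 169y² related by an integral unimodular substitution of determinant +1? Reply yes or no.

D₁ = -4404, D₂ = -4404
f: flip: (37,-6,30)→(30,6,37)
f: reduced (well bottom): (30,6,37) with a≤c, −a<b≤a
g: translate: b→6 (≡126 mod 60), so (30,126,169)→(30,6,37)
g: reduced (well bottom): (30,6,37) with a≤c, −a<b≤a
reduced forms (30, 6, 37) vs (30, 6, 37) ⇒ equivalent

yes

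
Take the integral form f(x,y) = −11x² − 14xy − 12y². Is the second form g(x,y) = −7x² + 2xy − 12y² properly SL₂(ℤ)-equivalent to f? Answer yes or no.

D₁ = -332, D₂ = -332
f is negative-definite; reduce −f:
−f: translate: b→-8 (≡14 mod 22), so (11,14,12)→(11,-8,9)
−f: flip: (11,-8,9)→(9,8,11)
−f: reduced (well bottom): (9,8,11) with a≤c, −a<b≤a
flip sign back: reduced form of f is (-9,-8,-11)
g is negative-definite; reduce −g:
−g: reduced (well bottom): (7,-2,12) with a≤c, −a<b≤a
flip sign back: reduced form of g is (-7,2,-12)
reduced forms (-9, -8, -11) vs (-7, 2, -12) ⇒ inequivalent

no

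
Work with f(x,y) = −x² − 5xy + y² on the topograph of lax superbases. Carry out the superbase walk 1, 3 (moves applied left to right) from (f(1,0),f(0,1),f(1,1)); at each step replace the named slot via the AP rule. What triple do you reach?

start (-1,1,-5) = (f(1,0),f(0,1),f(1,1))
replace slot 1: 2·(1+(-5)) − (-1) = -7 → (-7,1,-5)
replace slot 3: 2·((-7)+1) − (-5) = -7 → (-7,1,-7)

-7,1,-7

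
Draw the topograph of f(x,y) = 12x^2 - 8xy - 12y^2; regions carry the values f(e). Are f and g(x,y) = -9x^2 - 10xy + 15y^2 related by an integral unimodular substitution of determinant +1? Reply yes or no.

D₁ = 640, D₂ = 640
river cycle of f (length 6): (-12, 8, 12), (12, 16, -8), (-8, 16, 12), (12, 8, -12), (-12, 16, 8), (8, 16, -12)
river cycle of g (length 8): (15, 10, -9), (-9, 8, 16), (16, 24, -1), (-1, 24, 16), (16, 8, -9), (-9, 10, 15), (15, 20, -4), (-4, 20, 15)
cycles differ ⇒ inequivalent

no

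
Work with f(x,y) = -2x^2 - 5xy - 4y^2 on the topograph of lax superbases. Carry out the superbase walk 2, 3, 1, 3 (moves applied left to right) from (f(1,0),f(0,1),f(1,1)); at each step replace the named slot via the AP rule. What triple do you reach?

start (-2,-4,-11) = (f(1,0),f(0,1),f(1,1))
replace slot 2: 2·((-2)+(-11)) − (-4) = -22 → (-2,-22,-11)
replace slot 3: 2·((-2)+(-22)) − (-11) = -37 → (-2,-22,-37)
replace slot 1: 2·((-22)+(-37)) − (-2) = -116 → (-116,-22,-37)
replace slot 3: 2·((-116)+(-22)) − (-37) = -239 → (-116,-22,-239)

-116,-22,-239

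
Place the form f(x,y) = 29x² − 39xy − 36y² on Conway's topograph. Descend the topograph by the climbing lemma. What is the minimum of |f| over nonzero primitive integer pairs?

descent: ρ → (-36,39,29)  [lands on river]
river: ρ → (29,19,-46)
river: ρ → (-46,73,2)
river: ρ → (2,75,-9)
river: ρ → (-9,69,26)
river: ρ → (26,35,-43)
river: ρ → (-43,51,18)
river: ρ → (18,57,-34)
river: ρ → (-34,11,41)
river: ρ → (41,71,-4)
river: ρ → (-4,73,23)
river: ρ → (23,65,-16)
river: ρ → (-16,63,27)
river: ρ → (27,45,-34)
river: ρ → (-34,23,38)
river: ρ → (38,53,-19)
river: ρ → (-19,61,26)
river: ρ → (26,43,-37)
river: ρ → (-37,31,32)
river: ρ → (32,33,-36)
closes: descent 1, river 20
min |a| on river = 2

2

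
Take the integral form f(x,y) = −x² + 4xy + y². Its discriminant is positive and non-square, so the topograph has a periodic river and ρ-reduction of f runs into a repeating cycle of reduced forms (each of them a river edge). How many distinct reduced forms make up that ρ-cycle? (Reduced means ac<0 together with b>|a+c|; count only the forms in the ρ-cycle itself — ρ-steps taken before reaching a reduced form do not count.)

D = 20, ⌊√D⌋ = 4
river: ρ → (1,4,-1)
river: ρ → (-1,4,1)
ρ-cycle length = 2 (tail of 0 descent steps not counted)

2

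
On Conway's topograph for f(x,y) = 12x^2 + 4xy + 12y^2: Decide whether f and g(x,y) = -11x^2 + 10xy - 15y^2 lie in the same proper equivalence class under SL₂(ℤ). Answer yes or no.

D₁ = -560, D₂ = -560
f: reduced (well bottom): (12,4,12) with a≤c, −a<b≤a
g is negative-definite; reduce −g:
−g: reduced (well bottom): (11,-10,15) with a≤c, −a<b≤a
flip sign back: reduced form of g is (-11,10,-15)
reduced forms (12, 4, 12) vs (-11, 10, -15) ⇒ inequivalent

no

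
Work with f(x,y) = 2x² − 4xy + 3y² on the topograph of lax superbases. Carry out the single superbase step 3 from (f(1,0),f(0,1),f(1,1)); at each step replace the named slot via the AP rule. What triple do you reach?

start (2,3,1) = (f(1,0),f(0,1),f(1,1))
replace slot 3: 2·(2+3) − 1 = 9 → (2,3,9)

2,3,9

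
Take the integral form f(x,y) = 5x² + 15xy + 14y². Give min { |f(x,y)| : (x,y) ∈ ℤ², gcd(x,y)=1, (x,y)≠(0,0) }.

translate: b→5 (≡15 mod 10), so (5,15,14)→(5,5,4)
flip: (5,5,4)→(4,-5,5)
translate: b→3 (≡-5 mod 8), so (4,-5,5)→(4,3,4)
reduced (well bottom): (4,3,4) with a≤c, −a<b≤a
well minimum = a = 4

4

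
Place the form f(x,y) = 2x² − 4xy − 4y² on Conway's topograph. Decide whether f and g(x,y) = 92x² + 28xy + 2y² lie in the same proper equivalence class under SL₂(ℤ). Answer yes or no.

D₁ = 48, D₂ = 48
river cycle of f (length 2): (-4, 4, 2), (2, 4, -4)
river cycle of g (length 2): (2, 4, -4), (-4, 4, 2)
cycles coincide ⇒ equivalent

yes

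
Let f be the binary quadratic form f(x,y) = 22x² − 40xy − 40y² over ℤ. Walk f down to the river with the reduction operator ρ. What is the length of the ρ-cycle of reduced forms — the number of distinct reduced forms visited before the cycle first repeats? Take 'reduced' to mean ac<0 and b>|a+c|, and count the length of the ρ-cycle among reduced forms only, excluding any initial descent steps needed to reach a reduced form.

D = 5120, ⌊√D⌋ = 71
descent: ρ → (-40,40,22)  [lands on river]
river: ρ → (22,48,-32)
river: ρ → (-32,16,38)
river: ρ → (38,60,-10)
river: ρ → (-10,60,38)
river: ρ → (38,16,-32)
river: ρ → (-32,48,22)
river: ρ → (22,40,-40)
ρ-cycle length = 8 (tail of 1 descent step not counted)

8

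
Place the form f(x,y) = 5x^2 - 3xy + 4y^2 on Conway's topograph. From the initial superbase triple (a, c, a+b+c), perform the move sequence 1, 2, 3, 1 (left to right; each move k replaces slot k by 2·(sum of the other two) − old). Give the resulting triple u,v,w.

start (5,4,6) = (f(1,0),f(0,1),f(1,1))
replace slot 1: 2·(4+6) − 5 = 15 → (15,4,6)
replace slot 2: 2·(15+6) − 4 = 38 → (15,38,6)
replace slot 3: 2·(15+38) − 6 = 100 → (15,38,100)
replace slot 1: 2·(38+100) − 15 = 261 → (261,38,100)

261,38,100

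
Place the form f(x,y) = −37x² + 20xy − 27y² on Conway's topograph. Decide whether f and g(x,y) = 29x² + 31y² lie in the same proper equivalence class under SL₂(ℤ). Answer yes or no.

D₁ = -3596, D₂ = -3596
f is negative-definite; reduce −f:
−f: flip: (37,-20,27)→(27,20,37)
−f: reduced (well bottom): (27,20,37) with a≤c, −a<b≤a
flip sign back: reduced form of f is (-27,-20,-37)
g: reduced (well bottom): (29,0,31) with a≤c, −a<b≤a
reduced forms (-27, -20, -37) vs (29, 0, 31) ⇒ inequivalent

no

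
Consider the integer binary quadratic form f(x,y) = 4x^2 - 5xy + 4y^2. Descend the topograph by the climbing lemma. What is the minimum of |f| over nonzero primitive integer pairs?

translate: b→3 (≡-5 mod 8), so (4,-5,4)→(4,3,3)
flip: (4,3,3)→(3,-3,4)
translate: b→3 (≡-3 mod 6), so (3,-3,4)→(3,3,4)
reduced (well bottom): (3,3,4) with a≤c, −a<b≤a
well minimum = a = 3

3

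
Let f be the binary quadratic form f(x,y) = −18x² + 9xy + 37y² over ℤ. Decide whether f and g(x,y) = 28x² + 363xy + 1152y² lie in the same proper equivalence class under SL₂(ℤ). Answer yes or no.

D₁ = 2745, D₂ = 2745
river cycle of f (length 14): (-18, 45, 10), (10, 35, -38), (-38, 41, 7), (7, 43, -32), (-32, 21, 18), (18, 51, -2), (-2, 49, 43), (43, 37, -8), (-8, 43, 28), (28, 13, -23), … (4 more)
river cycle of g (length 14): (28, 27, -18), (-18, 45, 10), (10, 35, -38), (-38, 41, 7), (7, 43, -32), (-32, 21, 18), (18, 51, -2), (-2, 49, 43), (43, 37, -8), (-8, 43, 28), … (4 more)
cycles coincide ⇒ equivalent

yes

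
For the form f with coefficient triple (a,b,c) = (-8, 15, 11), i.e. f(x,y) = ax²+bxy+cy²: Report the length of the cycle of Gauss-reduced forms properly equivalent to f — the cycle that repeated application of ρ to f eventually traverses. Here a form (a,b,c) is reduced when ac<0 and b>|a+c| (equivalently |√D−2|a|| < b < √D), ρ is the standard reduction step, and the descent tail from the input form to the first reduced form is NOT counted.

D = 577, ⌊√D⌋ = 24
river: ρ → (11,7,-12)
river: ρ → (-12,17,6)
river: ρ → (6,19,-9)
river: ρ → (-9,17,8)
river: ρ → (8,15,-11)
river: ρ → (-11,7,12)
river: ρ → (12,17,-6)
river: ρ → (-6,19,9)
river: ρ → (9,17,-8)
river: ρ → (-8,15,11)
ρ-cycle length = 10 (tail of 0 descent steps not counted)

10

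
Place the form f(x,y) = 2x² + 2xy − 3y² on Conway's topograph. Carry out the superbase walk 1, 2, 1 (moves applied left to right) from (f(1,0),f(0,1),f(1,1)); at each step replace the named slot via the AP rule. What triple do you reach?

start (2,-3,1) = (f(1,0),f(0,1),f(1,1))
replace slot 1: 2·((-3)+1) − 2 = -6 → (-6,-3,1)
replace slot 2: 2·((-6)+1) − (-3) = -7 → (-6,-7,1)
replace slot 1: 2·((-7)+1) − (-6) = -6 → (-6,-7,1)

-6,-7,1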